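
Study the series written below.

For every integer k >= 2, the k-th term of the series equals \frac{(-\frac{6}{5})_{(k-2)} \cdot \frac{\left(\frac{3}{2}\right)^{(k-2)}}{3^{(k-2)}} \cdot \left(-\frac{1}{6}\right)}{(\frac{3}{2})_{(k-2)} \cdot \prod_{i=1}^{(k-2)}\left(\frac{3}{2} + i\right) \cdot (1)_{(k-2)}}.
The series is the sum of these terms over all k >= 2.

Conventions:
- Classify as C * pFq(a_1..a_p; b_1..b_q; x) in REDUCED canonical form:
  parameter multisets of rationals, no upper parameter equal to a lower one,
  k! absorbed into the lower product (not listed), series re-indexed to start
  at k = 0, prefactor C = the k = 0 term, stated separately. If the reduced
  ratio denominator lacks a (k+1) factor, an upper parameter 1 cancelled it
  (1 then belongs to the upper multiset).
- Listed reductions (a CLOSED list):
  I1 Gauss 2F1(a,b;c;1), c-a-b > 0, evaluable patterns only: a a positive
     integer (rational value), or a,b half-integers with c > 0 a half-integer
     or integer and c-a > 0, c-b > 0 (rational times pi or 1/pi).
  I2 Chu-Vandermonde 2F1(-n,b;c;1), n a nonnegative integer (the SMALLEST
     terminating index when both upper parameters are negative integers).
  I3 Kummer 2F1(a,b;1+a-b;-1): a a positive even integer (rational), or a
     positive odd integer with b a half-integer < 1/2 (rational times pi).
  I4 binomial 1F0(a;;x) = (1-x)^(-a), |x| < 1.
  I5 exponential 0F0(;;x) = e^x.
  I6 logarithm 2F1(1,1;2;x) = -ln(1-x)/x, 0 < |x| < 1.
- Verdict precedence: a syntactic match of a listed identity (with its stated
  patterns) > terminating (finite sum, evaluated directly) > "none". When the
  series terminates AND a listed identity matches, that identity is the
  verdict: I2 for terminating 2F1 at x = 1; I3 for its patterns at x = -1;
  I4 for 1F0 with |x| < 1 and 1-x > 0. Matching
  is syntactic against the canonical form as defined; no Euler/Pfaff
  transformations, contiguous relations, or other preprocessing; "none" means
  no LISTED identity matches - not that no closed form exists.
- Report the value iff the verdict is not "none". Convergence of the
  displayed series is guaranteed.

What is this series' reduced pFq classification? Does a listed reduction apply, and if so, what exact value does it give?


The series (x = \frac{1}{2}) is 1F2: upper {-\frac{6}{5}}, lower {\frac{3}{2}, \frac{5}{2}}, prefactor -\frac{1}{6}. Verdict: none here - no I1-I6 shape fits x = \frac{1}{2} with lower {\frac{3}{2}, \frac{5}{2}}.

First insight: x = \frac{1}{2} and the lower running product (prefactor -1/6) is a rising factorial.
Adjacent-term ratio: r(k) = \frac{1}{2} * (k-\frac{6}{5}) / [(k+\frac{3}{2}) (k+\frac{5}{2}) (k+1)] ; factor over Q: parameters, x = \frac{1}{2}, and C = -\frac{1}{6}.


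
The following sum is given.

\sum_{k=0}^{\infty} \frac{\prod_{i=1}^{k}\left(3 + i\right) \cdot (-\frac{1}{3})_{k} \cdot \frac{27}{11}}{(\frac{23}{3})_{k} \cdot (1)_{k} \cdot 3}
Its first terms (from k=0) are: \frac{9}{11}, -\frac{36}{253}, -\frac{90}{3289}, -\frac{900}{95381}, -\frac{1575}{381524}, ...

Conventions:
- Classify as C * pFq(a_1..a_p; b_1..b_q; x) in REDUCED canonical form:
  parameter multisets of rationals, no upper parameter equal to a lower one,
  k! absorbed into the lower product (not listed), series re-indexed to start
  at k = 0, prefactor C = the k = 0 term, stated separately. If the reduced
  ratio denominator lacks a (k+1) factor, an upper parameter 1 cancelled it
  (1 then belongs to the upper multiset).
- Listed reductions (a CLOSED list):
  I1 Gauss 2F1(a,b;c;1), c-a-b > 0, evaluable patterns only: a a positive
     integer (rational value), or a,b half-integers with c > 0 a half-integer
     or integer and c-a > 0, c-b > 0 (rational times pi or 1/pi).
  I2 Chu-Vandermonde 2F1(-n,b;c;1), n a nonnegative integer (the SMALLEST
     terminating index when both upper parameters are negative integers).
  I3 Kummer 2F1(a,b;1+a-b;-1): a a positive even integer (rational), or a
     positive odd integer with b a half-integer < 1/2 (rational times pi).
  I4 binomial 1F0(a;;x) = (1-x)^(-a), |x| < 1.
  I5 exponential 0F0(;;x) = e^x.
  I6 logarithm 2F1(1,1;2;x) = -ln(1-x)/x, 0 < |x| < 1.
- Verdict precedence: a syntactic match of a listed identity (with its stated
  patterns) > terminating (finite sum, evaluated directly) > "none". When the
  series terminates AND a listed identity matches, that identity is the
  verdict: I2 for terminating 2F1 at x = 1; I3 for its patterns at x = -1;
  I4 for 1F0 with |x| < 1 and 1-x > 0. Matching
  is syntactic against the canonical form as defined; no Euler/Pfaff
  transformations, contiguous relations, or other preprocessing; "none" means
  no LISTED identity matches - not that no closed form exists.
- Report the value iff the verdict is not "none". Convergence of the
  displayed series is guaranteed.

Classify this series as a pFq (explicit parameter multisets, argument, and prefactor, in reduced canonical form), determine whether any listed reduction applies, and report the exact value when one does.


x = 1 here; the reduced form reads 2F1, upper {-\frac{1}{3}, 4}, lower {\frac{23}{3}}, C = \frac{9}{11}. Verdict: Gauss (I1, integer-parameter pattern) applies (x = 1: the Gamma ratio telescopes since c-a-b = 4 > 0 and a = 4 in Z>0). Hence: \frac{17}{27}.

Structural cue: t_0 = \frac{9}{11} here, and the running product (prefactor 9/11) telescopes to a rising factorial.
Step ratio: r(k) = 1 * (k-\frac{1}{3}) (k+4) / [(k+\frac{23}{3}) (k+1)] - rational in k, leading ratio 1; with t_0 = \frac{9}{11}, classification follows.


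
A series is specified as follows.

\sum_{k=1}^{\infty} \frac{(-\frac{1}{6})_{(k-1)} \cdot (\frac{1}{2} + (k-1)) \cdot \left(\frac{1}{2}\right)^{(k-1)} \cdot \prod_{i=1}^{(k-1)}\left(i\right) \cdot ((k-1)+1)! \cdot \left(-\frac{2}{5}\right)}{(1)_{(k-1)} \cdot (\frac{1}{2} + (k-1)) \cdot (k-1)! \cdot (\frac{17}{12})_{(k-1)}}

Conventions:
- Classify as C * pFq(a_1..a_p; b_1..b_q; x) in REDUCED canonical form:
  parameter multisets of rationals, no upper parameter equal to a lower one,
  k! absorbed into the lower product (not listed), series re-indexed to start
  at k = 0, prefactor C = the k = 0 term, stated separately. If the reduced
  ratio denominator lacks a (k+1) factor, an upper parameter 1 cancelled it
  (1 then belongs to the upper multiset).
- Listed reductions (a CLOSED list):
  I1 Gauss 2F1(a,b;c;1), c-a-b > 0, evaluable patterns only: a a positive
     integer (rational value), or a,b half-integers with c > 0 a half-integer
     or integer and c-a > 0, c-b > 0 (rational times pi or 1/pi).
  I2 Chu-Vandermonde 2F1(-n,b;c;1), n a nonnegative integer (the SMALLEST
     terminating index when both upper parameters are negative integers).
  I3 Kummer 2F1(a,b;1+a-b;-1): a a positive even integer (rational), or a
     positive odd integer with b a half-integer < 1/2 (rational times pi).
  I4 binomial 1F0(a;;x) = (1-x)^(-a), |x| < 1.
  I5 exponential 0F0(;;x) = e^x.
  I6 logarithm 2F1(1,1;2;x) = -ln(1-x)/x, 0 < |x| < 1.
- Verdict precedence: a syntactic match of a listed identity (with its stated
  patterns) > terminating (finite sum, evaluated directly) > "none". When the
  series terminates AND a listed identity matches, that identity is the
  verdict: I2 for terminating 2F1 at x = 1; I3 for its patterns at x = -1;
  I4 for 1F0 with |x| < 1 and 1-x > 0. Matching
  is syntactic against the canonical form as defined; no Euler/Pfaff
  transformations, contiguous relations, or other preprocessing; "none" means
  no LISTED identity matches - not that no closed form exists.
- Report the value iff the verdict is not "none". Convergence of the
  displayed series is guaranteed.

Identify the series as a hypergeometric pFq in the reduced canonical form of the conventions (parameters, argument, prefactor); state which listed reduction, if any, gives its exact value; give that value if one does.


Prefactor -\frac{2}{5}, argument \frac{1}{2}: 2F1 with upper {-\frac{1}{6}, 2} over lower {\frac{17}{12}}. Verdict: none. No listed pattern accepts 2F1(-\frac{1}{6}, 2; \frac{17}{12}; \frac{1}{2}).

Key observation: x = \frac{1}{2} and the factor k + 1/2 cancels (top and bottom), leaving C = -2/5, x = 1/2.
Term ratio: r(k) = \frac{1}{2} * (k-\frac{1}{6}) (k+2) / [(k+\frac{17}{12}) (k+1)] - rational; roots negated = parameters, x = \frac{1}{2}, C = -\frac{2}{5}.


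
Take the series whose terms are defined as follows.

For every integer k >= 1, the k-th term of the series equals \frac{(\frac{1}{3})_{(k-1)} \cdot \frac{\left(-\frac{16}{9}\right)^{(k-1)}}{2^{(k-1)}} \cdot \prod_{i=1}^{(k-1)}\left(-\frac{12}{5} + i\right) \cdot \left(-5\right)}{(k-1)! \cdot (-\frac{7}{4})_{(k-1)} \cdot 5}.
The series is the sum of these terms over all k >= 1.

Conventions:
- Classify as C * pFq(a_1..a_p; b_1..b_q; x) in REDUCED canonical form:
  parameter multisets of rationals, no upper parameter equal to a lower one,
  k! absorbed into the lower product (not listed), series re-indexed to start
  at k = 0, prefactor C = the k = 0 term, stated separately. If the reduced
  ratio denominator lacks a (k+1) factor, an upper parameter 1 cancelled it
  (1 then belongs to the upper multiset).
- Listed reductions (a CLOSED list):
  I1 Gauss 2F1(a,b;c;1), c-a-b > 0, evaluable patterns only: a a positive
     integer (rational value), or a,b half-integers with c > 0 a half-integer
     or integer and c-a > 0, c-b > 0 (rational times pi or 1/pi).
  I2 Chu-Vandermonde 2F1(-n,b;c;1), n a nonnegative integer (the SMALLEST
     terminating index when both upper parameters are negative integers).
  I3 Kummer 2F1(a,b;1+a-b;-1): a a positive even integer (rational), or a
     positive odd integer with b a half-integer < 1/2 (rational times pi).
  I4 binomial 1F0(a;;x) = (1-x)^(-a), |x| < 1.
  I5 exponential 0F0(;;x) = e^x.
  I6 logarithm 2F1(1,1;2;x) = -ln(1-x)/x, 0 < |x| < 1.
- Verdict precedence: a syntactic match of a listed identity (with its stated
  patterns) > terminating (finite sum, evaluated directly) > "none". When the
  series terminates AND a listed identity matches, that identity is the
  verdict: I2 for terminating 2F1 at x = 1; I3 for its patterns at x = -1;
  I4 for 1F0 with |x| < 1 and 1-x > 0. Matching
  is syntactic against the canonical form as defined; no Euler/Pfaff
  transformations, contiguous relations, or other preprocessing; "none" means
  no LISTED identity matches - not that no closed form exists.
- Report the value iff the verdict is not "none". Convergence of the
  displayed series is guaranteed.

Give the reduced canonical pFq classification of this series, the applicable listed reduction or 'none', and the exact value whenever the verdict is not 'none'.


Classification (C = -1): 2F1 with upper {-\frac{7}{5}, \frac{1}{3}}, lower {-\frac{7}{4}}, argument x = -\frac{8}{9}. Verdict: none (x = -\frac{8}{9}): each listed identity misses the multisets {-\frac{7}{5}, \frac{1}{3}} ; {-\frac{7}{4}}.

Structural cue: from the first term -1: the constant factors (prefactor -1) combine into one prefactor.
Consecutive-term ratio: r(k) = -\frac{8}{9} * (k-\frac{7}{5}) (k+\frac{1}{3}) / [(k-\frac{7}{4}) (k+1)] - poly over poly, x = -\frac{8}{9} from leading terms; C = -1 at k = 0.


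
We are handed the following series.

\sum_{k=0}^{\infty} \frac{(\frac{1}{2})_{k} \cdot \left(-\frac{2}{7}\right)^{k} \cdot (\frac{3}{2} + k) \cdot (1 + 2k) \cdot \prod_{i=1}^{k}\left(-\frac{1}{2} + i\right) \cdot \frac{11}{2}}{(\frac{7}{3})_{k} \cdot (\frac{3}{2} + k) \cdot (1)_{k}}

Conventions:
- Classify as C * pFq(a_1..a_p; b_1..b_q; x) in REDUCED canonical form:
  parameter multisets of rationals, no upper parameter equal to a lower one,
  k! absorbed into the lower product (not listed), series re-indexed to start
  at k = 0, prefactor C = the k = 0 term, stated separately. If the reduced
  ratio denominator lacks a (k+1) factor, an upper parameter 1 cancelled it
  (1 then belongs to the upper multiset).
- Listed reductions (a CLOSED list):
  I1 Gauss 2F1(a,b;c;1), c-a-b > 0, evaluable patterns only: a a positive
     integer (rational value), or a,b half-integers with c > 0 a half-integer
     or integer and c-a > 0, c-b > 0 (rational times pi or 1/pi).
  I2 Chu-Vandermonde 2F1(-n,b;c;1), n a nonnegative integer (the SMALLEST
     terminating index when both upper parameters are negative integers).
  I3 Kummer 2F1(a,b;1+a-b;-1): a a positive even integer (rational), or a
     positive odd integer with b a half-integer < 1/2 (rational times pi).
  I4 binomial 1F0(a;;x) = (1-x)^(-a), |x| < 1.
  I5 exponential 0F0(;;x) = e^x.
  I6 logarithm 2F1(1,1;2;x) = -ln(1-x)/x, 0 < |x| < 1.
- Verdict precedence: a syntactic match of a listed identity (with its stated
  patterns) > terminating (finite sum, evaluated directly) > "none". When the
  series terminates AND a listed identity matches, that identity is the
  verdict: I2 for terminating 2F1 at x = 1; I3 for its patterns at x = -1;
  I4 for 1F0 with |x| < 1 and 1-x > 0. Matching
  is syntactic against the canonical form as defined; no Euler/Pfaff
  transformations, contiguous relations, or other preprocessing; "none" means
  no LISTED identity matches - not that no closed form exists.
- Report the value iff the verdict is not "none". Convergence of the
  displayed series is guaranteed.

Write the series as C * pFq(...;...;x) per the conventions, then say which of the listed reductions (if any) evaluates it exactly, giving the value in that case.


Reduced: x = -\frac{2}{7}, 2F1, upper = {\frac{1}{2}, \frac{3}{2}}, lower = {\frac{7}{3}}, C = \frac{11}{2}. Verdict: none - at argument -\frac{2}{7} the multisets {\frac{1}{2}, \frac{3}{2}} ; {\frac{7}{3}} match no listed identity.

Key step: x = -\frac{2}{7} and the (2k+1) factor (C = 11/2) shifts (1/2)_k to (3/2)_k.
Ratio: r(k) = -\frac{2}{7} * (k+\frac{1}{2}) (k+\frac{3}{2}) / [(k+\frac{7}{3}) (k+1)] - poly over poly, x = -\frac{2}{7} from leading terms; C = \frac{11}{2} at k = 0.


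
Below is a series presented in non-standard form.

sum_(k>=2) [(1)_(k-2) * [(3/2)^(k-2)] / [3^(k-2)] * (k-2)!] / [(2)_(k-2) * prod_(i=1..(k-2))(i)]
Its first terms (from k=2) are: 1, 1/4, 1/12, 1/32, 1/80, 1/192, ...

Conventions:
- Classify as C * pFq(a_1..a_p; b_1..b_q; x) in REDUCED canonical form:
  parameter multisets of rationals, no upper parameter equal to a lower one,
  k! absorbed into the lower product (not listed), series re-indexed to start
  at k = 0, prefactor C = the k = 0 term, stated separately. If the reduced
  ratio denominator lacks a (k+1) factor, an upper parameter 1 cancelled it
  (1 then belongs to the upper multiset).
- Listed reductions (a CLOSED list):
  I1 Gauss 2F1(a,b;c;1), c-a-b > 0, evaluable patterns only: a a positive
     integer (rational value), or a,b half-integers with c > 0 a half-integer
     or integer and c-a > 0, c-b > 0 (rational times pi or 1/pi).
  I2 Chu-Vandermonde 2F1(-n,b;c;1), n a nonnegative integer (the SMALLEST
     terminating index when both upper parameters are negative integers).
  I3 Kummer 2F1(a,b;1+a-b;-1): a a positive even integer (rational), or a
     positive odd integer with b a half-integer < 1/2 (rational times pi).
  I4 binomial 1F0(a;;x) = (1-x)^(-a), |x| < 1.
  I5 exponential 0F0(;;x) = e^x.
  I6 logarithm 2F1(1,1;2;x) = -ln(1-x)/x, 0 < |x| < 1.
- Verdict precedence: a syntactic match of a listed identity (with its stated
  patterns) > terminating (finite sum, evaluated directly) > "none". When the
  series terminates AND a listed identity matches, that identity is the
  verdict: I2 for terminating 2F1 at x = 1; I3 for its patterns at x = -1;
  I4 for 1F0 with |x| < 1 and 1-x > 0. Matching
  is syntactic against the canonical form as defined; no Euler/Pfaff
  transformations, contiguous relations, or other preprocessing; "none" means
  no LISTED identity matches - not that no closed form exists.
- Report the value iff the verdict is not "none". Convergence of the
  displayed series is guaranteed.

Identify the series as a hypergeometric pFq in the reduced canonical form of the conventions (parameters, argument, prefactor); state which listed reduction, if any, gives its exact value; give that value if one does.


With C = 1: the canonical form is 2F1(1, 1; 2; 1/2). Verdict at x = 1/2: logarithm (I6) matches (the logarithm: parameters (1,1;2), x = 1/2). Value: (-2) * ln(1/2).

Key observation: from the first term 1: the product of the first k integers (C = 1) is k!.
Consecutive-term ratio: r(k) = (1/2) * (k+1) (k+1) / [(k+2) (k+1)] - rational in k. x = (1/2); t_0 = 1; negate the roots.


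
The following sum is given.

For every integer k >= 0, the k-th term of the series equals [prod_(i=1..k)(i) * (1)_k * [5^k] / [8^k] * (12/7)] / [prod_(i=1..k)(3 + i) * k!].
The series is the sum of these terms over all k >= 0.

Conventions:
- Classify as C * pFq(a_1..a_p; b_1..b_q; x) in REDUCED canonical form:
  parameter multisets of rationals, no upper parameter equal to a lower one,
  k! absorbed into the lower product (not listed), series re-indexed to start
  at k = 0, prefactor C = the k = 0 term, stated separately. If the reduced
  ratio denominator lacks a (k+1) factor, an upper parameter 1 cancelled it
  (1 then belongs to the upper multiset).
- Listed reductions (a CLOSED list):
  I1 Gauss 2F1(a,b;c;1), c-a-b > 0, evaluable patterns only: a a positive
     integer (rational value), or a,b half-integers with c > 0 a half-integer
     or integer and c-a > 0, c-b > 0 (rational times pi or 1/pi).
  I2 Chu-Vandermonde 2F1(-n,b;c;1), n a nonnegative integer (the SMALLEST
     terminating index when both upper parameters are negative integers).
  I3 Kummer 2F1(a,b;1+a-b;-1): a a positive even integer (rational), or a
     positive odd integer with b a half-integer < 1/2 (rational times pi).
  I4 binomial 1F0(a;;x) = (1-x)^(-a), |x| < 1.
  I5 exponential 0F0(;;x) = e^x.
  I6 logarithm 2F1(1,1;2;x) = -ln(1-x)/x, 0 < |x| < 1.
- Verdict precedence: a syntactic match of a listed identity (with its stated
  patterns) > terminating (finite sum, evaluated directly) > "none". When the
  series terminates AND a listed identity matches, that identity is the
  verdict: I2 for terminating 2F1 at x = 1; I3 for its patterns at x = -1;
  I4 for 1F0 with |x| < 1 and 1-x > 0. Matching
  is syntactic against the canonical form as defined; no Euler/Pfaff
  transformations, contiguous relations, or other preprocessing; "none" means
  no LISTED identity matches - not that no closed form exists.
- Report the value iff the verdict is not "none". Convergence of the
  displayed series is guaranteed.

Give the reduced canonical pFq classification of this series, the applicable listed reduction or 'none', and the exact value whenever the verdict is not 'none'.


The series (x = 5/8) is 2F1: upper {1, 1}, lower {4}, prefactor 12/7. Verdict: no listed reduction: x = 5/8 and upper {1, 1} fail every I1-I6 pattern.

Key observation: t_0 being 12/7, the lower running product (C = 12/7) is a rising factorial.
Adjacent-term ratio: r(k) = (5/8) * (k+1) (k+1) / [(k+4) (k+1)] - poly over poly, x = (5/8) from leading terms; C = 12/7 at k = 0.


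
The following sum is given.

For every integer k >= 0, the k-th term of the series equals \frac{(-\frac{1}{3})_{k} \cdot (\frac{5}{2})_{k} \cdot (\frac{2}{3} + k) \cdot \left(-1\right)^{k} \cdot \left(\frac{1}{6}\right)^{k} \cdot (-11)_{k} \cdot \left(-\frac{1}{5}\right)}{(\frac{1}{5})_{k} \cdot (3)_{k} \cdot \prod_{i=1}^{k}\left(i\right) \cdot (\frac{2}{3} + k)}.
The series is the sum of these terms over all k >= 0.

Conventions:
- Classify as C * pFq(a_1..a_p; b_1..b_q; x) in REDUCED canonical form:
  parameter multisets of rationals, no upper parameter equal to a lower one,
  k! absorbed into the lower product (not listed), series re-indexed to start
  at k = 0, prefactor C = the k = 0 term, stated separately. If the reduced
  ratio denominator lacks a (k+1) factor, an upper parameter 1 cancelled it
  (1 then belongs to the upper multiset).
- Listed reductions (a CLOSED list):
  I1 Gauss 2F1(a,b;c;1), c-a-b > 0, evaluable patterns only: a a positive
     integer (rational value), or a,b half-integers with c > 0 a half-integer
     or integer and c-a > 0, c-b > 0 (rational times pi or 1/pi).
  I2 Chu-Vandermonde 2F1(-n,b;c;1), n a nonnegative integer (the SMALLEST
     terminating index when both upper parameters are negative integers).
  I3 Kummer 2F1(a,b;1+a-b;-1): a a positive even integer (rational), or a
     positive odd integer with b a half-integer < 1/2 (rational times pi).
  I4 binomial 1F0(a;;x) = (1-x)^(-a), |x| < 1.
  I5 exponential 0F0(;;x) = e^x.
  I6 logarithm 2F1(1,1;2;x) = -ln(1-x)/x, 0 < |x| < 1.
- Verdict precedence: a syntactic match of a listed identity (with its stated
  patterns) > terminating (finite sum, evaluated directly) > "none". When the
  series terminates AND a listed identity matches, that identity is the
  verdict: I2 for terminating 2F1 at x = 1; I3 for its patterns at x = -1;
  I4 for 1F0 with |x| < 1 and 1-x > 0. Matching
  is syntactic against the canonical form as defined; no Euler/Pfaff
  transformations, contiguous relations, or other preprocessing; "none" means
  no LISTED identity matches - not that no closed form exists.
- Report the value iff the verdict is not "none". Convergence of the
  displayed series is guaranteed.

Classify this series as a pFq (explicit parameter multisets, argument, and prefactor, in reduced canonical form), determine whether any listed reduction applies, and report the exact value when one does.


Reduced: x = -\frac{1}{6}, 3F2, upper = {-11, -\frac{1}{3}, \frac{5}{2}}, lower = {\frac{1}{5}, 3}, C = -\frac{1}{5}. Verdict: terminating. With -11 upstairs the series is a 12-term polynomial sum; evaluated term by term. Sum: \frac{379459307833498536514454599}{624411004366782439756922880}.

Key observation: t_0 being -\frac{1}{5}, the product of the first k integers (prefactor -1/5) is k!.
Adjacent-term ratio: r(k) = -\frac{1}{6} * (k-11) (k-\frac{1}{3}) (k+\frac{5}{2}) / [(k+\frac{1}{5}) (k+3) (k+1)] ; factor over Q: parameters, x = -\frac{1}{6}, and C = -\frac{1}{5}.


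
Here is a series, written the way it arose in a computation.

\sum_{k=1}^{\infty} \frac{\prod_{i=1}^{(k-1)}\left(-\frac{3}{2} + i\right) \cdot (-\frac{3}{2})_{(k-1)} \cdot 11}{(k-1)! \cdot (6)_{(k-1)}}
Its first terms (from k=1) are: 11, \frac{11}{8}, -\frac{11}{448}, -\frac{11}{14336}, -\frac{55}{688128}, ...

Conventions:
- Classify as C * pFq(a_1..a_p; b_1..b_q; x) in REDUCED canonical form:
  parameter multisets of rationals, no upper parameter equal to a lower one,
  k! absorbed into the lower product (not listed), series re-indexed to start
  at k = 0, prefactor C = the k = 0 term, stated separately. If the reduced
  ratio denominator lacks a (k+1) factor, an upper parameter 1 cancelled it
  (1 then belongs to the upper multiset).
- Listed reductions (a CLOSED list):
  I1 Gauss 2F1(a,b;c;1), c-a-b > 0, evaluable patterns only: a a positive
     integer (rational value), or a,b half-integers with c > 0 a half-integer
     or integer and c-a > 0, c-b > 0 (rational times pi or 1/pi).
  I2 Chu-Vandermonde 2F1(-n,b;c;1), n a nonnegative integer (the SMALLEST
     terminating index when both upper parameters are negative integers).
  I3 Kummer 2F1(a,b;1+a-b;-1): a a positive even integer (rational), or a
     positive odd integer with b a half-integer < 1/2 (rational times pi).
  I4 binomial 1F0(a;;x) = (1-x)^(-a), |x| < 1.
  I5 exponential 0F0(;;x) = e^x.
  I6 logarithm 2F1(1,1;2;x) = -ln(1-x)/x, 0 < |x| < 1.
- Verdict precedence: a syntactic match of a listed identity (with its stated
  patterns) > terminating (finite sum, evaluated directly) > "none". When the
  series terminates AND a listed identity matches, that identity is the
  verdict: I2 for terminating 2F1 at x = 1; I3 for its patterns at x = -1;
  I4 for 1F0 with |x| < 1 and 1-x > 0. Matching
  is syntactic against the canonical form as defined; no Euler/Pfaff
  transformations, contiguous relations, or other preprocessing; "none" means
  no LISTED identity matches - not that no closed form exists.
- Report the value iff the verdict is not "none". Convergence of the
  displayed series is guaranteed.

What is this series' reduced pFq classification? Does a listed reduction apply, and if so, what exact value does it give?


The tell: with t_0 = 11, the running product (C = 11, x = 1) telescopes to a rising factorial.
Step ratio: r(k) = 1 * (k-\frac{3}{2}) (k-\frac{1}{2}) / [(k+6) (k+1)] - poly over poly, x = 1 from leading terms; C = 11 at k = 0.

At argument 1: a 2F1 with upper {-\frac{3}{2}, -\frac{1}{2}}, lower {6}, scaled by C = 11. Verdict: Gauss's theorem I1 (half-integer case) matches (x = 1; upper {-\frac{3}{2}, -\frac{1}{2}} half-integers, c = 6 in the evaluable pattern). Exact value: \frac{1048576}{27027} / \pi.


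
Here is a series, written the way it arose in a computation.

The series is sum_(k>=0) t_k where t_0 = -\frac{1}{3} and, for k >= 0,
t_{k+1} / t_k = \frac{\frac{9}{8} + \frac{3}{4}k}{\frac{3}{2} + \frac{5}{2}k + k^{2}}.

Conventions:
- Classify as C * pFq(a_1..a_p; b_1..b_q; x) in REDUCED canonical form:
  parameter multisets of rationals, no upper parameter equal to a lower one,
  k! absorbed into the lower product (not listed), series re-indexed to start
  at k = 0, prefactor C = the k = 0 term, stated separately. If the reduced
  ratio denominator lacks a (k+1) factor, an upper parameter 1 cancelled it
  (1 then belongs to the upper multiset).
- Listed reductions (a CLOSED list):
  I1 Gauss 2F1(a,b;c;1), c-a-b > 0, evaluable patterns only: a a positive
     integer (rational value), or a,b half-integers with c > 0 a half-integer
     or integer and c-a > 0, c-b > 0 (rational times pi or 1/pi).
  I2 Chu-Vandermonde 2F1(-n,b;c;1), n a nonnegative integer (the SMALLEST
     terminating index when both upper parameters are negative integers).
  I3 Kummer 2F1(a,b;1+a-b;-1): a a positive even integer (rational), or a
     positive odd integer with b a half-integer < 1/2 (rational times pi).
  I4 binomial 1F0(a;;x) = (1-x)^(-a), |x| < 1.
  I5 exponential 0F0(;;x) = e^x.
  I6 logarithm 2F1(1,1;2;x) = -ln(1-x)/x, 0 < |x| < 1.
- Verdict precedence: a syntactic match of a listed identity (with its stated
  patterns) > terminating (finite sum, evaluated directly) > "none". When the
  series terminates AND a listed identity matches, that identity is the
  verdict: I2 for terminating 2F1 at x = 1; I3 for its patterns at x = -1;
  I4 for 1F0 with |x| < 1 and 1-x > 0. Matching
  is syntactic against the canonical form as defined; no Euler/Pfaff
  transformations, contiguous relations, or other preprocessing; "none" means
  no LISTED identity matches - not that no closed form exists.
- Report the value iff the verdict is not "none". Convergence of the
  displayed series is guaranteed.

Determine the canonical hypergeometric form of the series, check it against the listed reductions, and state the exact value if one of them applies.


Prefactor -\frac{1}{3}, argument \frac{3}{4}: 0F0 with upper {-} over lower {-}. Verdict at x = \frac{3}{4}: the exponential series (I5) matches (the 0F0 exponential series at x = \frac{3}{4}). Exact value: \left(-\frac{1}{3}\right) \cdot e^{\frac{3}{4}}.

First insight: t_0 = -\frac{1}{3} here, and cancel k + 3/2 from the displayed ratio first; then C = -1/3.
Term ratio: r(k) = \frac{3}{4} * 1 / [(k+1)] - rational in k. x = \frac{3}{4}; t_0 = -\frac{1}{3}; negate the roots.


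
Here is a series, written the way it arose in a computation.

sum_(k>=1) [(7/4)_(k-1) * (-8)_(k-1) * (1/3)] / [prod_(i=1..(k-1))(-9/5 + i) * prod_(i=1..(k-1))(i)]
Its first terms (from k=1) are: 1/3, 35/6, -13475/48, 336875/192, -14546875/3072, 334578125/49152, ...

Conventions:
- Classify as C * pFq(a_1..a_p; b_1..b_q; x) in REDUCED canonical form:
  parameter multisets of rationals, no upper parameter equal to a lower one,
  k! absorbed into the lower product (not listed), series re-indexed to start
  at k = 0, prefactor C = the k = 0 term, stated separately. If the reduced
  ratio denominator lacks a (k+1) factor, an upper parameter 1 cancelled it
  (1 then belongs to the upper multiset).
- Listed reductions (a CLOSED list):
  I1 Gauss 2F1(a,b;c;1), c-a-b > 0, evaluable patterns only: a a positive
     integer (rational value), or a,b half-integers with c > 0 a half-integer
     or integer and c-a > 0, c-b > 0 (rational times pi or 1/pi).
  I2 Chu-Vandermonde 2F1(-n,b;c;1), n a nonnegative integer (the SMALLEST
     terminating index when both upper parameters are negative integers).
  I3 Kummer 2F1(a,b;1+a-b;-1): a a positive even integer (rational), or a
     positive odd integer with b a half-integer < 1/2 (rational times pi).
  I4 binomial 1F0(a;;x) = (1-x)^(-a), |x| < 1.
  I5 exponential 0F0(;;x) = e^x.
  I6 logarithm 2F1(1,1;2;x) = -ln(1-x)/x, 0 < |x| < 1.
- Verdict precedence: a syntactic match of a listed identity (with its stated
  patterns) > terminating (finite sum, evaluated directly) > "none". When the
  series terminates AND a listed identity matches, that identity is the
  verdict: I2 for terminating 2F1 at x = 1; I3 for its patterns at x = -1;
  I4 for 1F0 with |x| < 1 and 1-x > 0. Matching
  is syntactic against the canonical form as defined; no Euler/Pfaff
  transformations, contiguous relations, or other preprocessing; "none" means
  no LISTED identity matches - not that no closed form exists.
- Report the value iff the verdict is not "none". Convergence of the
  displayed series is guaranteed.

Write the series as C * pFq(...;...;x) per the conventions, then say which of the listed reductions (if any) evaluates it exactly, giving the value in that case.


Reduced: x = 1, 2F1, upper = {-8, 7/4}, lower = {-4/5}, C = 1/3. Verdict: Vandermonde's identity (I2) fires (terminating 2F1 at x = 1 with n = 8, b = 7/4, c = -4/5). Its exact value is 21192591/218103808.

First insight: with t_0 = 1/3, the product of the first k integers (prefactor 1/3) is k!.
Term ratio: r(k) = 1 * (k-8) (k+7/4) / [(k-4/5) (k+1)] - rational in k, leading ratio 1; with t_0 = 1/3, classification follows.


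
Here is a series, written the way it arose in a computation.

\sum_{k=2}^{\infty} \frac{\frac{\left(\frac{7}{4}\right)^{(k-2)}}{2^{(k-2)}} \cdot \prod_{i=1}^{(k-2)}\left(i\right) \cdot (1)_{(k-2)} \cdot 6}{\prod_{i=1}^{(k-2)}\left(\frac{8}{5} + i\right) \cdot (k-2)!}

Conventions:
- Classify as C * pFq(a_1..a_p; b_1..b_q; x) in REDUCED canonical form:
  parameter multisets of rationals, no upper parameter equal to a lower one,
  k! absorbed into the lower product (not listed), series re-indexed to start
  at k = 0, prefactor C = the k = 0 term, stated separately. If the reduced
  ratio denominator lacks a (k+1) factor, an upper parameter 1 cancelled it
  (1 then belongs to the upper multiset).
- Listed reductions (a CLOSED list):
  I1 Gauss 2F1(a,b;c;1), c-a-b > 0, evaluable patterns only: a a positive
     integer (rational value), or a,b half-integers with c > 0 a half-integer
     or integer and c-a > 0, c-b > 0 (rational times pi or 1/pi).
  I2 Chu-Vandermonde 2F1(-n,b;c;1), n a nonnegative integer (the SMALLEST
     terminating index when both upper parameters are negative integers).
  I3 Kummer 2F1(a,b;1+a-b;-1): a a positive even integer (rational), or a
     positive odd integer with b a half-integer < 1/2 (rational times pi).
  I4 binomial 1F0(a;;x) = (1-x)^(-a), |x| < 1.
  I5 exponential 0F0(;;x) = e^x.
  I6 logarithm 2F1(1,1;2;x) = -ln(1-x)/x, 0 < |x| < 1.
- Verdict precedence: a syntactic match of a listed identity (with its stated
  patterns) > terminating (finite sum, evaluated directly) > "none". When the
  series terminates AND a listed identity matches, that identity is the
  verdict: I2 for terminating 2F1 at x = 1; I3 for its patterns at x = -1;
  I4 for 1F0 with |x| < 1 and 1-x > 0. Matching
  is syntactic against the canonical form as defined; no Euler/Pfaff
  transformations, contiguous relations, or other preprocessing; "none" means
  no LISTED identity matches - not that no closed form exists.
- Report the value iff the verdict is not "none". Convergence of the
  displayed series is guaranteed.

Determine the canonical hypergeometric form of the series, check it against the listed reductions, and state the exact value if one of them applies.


Classification (C = 6): 2F1 with upper {1, 1}, lower {\frac{13}{5}}, argument x = \frac{7}{8}. Verdict: none. No listed pattern accepts 2F1(1, 1; \frac{13}{5}; \frac{7}{8}).

Key step: with t_0 = 6, the two k-th powers (C = 6) combine into one argument.
Term ratio: r(k) = \frac{7}{8} * (k+1) (k+1) / [(k+\frac{13}{5}) (k+1)] ; factor over Q: parameters, x = \frac{7}{8}, and C = 6.


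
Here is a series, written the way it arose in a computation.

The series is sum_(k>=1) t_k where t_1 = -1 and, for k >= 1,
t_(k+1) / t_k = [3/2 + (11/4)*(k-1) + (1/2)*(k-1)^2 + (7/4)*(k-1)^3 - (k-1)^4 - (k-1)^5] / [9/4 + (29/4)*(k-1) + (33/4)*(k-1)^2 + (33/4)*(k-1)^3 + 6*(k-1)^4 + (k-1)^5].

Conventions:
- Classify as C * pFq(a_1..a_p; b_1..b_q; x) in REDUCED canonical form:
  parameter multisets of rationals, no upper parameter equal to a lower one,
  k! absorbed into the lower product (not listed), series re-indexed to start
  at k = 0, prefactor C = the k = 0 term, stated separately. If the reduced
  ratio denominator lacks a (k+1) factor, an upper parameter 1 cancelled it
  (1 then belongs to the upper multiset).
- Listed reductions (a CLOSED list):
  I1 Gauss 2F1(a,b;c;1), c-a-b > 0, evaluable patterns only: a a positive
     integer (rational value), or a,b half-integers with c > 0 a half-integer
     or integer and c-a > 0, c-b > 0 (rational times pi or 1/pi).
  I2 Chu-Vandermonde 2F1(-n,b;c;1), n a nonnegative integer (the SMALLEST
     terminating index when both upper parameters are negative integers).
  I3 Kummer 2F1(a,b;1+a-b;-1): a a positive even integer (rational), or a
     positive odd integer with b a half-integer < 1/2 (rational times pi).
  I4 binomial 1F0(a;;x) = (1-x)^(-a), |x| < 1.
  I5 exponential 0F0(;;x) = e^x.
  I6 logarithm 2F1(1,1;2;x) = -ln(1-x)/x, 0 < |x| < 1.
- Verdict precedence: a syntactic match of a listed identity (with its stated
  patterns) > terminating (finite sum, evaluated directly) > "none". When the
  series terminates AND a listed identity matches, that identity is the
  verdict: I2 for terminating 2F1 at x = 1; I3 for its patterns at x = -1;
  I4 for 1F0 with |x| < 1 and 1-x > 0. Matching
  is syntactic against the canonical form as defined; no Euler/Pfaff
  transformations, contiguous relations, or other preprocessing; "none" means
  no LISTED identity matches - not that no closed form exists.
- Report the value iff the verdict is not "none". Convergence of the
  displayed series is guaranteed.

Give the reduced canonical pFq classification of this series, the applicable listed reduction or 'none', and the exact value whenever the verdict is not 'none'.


Key step: x = (-1) and factor the ratio over Q (prefactor -1): negated roots = parameters.
Step ratio: r(k) = (-1) * (k-3/2) (k+2) / [(k+9/2) (k+1)] - poly over poly, x = (-1) from leading terms; C = -1 at k = 0.

This is -1 * 2F1(-3/2, 2; 9/2; -1) in reduced canonical form. Verdict (x = -1): Kummer's theorem (I3) applies (x = -1; c = 9/2 equals 1+a-b for upper {-3/2, 2}: listed pattern). Value: -7/4.


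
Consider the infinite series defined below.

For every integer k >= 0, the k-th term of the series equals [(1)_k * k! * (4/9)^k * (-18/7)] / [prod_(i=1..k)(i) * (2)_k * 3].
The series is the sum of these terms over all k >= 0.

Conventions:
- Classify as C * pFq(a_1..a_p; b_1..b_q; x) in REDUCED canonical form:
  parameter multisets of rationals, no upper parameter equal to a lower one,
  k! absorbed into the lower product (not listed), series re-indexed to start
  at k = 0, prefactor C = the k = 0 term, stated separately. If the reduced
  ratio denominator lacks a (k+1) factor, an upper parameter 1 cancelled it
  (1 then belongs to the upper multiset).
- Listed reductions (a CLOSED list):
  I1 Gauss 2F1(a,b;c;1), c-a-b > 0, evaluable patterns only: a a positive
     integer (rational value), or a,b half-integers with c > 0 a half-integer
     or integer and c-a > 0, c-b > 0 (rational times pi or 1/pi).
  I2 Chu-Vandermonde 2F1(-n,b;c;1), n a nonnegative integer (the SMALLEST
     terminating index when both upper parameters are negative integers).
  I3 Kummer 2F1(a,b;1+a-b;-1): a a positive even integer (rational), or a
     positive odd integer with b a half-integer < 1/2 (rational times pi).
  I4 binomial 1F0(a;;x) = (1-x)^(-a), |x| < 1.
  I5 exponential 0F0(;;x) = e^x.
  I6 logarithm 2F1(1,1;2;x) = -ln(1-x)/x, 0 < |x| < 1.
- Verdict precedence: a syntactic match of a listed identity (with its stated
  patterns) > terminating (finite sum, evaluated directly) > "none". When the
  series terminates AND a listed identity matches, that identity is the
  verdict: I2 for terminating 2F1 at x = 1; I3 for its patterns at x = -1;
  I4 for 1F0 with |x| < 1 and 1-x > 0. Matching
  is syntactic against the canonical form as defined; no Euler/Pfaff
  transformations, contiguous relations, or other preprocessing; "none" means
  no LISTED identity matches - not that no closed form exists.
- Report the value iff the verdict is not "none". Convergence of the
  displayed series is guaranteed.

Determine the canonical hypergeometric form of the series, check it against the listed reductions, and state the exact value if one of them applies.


Structural cue: with t_0 = -6/7, the product of the first k integers (C = -6/7) is k!.
Term ratio: r(k) = (4/9) * (k+1) (k+1) / [(k+2) (k+1)] ; factor over Q: parameters, x = (4/9), and C = -6/7.

Canonical form: C = -6/7 times 2F1 with upper {1, 1}, lower {2}, x = 4/9. Verdict: the logarithmic series (I6) fires (the logarithm: parameters (1,1;2), x = 4/9). Exact value: (27/14) * ln(5/9).


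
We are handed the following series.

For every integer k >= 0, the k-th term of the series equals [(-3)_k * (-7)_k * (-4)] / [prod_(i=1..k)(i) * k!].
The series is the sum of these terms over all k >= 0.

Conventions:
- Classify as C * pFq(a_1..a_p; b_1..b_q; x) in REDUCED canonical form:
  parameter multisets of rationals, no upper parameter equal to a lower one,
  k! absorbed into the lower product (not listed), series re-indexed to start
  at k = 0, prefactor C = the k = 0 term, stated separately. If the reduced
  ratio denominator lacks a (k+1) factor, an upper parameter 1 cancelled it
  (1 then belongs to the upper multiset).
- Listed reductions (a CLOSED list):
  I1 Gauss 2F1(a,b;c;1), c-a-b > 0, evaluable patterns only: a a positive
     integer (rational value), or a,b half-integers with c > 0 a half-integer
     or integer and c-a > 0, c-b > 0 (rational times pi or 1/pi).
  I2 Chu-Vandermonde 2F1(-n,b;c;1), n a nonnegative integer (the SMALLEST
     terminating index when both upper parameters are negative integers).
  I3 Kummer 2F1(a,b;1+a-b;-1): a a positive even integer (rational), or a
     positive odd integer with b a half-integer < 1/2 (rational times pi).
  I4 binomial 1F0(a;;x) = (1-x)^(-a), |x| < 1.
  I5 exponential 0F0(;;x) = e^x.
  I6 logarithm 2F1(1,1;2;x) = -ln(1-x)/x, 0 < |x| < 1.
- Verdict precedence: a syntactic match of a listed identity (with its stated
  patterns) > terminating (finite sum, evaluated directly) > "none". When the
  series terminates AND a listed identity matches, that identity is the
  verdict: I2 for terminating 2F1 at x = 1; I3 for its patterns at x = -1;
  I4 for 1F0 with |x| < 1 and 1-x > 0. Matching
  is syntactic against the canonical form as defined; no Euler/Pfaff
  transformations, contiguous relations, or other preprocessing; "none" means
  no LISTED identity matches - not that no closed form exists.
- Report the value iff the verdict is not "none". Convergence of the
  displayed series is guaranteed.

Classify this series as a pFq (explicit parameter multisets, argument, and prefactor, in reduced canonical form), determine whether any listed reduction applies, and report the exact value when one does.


Classification (C = -4): 2F1 with upper {-7, -3}, lower {1}, argument x = 1. Verdict (x = 1): Vandermonde's identity (I2) applies (terminating 2F1 at x = 1 with n = 3, b = -7, c = 1). Value: -480.

First insight: with t_0 = -4, the lower running product (prefactor -4) is a rising factorial.
Step ratio: r(k) = 1 * (k-7) (k-3) / [(k+1) (k+1)] - rational in k. x = 1; t_0 = -4; negate the roots.


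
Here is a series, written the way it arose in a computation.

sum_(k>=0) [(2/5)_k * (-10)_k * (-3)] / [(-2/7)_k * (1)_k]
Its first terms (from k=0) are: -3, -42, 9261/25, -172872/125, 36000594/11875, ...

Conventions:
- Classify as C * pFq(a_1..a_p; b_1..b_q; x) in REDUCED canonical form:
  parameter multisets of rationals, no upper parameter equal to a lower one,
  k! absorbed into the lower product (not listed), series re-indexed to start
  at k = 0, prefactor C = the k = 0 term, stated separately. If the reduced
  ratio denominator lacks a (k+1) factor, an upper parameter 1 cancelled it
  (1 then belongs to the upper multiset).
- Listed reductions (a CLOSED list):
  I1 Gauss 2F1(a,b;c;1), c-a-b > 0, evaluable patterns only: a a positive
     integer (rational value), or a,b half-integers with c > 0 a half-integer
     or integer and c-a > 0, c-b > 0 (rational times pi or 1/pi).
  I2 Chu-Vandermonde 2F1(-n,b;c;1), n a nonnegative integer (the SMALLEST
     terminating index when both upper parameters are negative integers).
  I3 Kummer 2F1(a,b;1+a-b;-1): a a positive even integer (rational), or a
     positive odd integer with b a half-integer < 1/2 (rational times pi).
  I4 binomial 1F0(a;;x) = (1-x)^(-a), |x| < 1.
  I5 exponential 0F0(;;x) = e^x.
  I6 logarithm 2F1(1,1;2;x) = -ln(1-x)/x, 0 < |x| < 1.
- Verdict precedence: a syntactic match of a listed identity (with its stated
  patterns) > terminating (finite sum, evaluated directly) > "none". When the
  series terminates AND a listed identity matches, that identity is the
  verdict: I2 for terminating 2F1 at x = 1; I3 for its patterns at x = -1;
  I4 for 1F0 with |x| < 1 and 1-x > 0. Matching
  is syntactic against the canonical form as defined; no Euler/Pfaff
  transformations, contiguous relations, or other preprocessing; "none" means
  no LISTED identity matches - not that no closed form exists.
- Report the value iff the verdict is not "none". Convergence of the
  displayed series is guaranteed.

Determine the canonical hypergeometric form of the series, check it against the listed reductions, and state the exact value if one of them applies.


Prefactor -3, argument 1: 2F1 with upper {-10, 2/5} over lower {-2/7}. Verdict (x = 1): Vandermonde's identity (I2) applies (terminating 2F1 at x = 1 with n = 10, b = 2/5, c = -2/7). Value: -17793396828288/13299072265625.

First insight: x = 1 and (1)_k (prefactor -3) is k! itself.
Consecutive-term ratio: r(k) = 1 * (k-10) (k+2/5) / [(k-2/7) (k+1)] - rational in k, leading ratio 1; with t_0 = -3, classification follows.
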